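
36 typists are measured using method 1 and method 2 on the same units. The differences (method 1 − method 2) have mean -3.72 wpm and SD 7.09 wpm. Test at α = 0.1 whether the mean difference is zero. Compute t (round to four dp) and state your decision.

t = -3.1481; reject H0

H0: μ_d = 0; H1: μ_d ≠ 0 (paired t-test on the differences, two-sided).
t = d̄/(s_d/√n) = -3.72/(7.09/√36) = -3.1481
df = n − 1 = 35
Two-sided p-value ≈ 0.003
Since p ≈ 0.003 < α = 0.1, reject H0; the evidence is statistically significant.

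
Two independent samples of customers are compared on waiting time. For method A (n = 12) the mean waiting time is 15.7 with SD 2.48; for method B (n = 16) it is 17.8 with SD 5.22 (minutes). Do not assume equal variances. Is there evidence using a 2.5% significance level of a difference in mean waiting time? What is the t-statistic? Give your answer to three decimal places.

Let group 1 = method A, group 2 = method B. H0: μ_1 = μ_2; H1: μ_1 ≠ μ_2 (Welch's two-sample t-test, two-sided).
t = (x̄_1 − x̄_2)/√(s_1²/n_1 + s_2²/n_2) = (15.7 − 17.8)/√(2.48²/12 + 5.22²/16) = -1.411
Welch–Satterthwaite df ≈ 22.60
Two-sided p-value ≈ 0.1719
Since p ≈ 0.1719 > α = 0.025, fail to reject H0; the data do not provide sufficient evidence against H0.

-1.411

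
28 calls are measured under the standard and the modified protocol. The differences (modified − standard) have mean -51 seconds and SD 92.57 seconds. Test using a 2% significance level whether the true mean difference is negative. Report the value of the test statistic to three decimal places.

H0: μ_d = 0; H1: μ_d < 0 (paired t-test on the differences, left-tailed).
t = d̄/(s_d/√n) = -51/(92.57/√28) = -2.915
df = n − 1 = 27
p-value = P(T ≤ -2.915) ≈ 0.0035
Since p ≈ 0.0035 < α = 0.02, reject H0; the data support H1.

-2.915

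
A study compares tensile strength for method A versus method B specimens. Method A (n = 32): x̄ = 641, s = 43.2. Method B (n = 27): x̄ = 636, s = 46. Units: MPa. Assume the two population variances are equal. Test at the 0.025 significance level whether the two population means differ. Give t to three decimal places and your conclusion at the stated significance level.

t = 0.430; fail to reject H0

Let group 1 = method A, group 2 = method B. H0: μ_1 = μ_2; H1: μ_1 ≠ μ_2 (two-sample pooled-variance t-test, two-sided).
s_p² = [(32−1)·43.2² + (27−1)·46²]/(32+27−2) = 1980.17
t = (641 − 636)/√[1980.17·(1/32 + 1/27)] = 0.430
df = n₁ + n₂ − 2 = 57
Two-sided p-value ≈ 0.669
Since p ≈ 0.669 > α = 0.025, fail to reject H0; the data do not provide sufficient evidence against H0.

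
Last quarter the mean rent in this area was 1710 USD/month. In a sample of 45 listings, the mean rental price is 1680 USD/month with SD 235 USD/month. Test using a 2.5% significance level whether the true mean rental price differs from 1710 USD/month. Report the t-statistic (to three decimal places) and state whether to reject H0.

H0: μ = 1710; H1: μ ≠ 1710 (one-sample t-test, two-sided).
t = (x̄ − μ₀)/(s/√n) = (1680 − 1710)/(235/√45) = -0.856
df = n − 1 = 44
Two-sided p-value ≈ 0.3964
Since p ≈ 0.3964 > α = 0.025, fail to reject H0; the evidence is not statistically significant.

t = -0.856; fail to reject H0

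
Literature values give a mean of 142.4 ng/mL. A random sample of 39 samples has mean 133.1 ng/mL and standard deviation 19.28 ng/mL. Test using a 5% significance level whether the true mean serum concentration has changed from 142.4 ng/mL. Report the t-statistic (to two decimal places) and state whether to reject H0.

H0: μ = 142.4; H1: μ ≠ 142.4 (one-sample t-test, two-sided).
t = (x̄ − μ₀)/(s/√n) = (133.1 − 142.4)/(19.28/√39) = -3.01
df = n − 1 = 38
Two-sided p-value ≈ 0.005
Since p ≈ 0.005 < α = 0.05, reject H0; the data support H1.

t = -3.01; reject H0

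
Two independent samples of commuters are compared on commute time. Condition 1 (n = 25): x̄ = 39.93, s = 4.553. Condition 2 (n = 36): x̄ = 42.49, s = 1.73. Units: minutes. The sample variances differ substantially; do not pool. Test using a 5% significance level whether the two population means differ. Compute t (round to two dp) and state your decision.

Let group 1 = condition 1, group 2 = condition 2. H0: μ_1 = μ_2; H1: μ_1 ≠ μ_2 (Welch's two-sample t-test, two-sided).
t = (x̄_1 − x̄_2)/√(s_1²/n_1 + s_2²/n_2) = (39.93 − 42.49)/√(4.553²/25 + 1.73²/36) = -2.68
Welch–Satterthwaite df ≈ 28.85
Two-sided p-value ≈ 0.0120
Since p ≈ 0.0120 < α = 0.05, reject H0; the data support H1.

t = -2.68; reject H0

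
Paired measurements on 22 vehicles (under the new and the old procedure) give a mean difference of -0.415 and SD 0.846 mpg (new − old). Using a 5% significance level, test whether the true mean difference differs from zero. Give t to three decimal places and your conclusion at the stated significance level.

H0: μ_d = 0; H1: μ_d ≠ 0 (paired t-test on the differences, two-sided).
t = d̄/(s_d/√n) = -0.415/(0.846/√22) = -2.301
df = n − 1 = 21
Two-sided p-value ≈ 0.0317
Since p ≈ 0.0317 < α = 0.05, reject H0; the data support H1.

t = -2.301; reject H0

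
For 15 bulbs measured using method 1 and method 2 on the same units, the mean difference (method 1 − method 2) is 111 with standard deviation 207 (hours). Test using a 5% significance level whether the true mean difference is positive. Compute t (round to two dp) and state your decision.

H0: μ_d = 0; H1: μ_d > 0 (paired t-test on the differences, right-tailed).
t = d̄/(s_d/√n) = 111/(207/√15) = 2.08
df = n − 1 = 14
p-value = P(T ≥ 2.08) ≈ 0.0284
Since p ≈ 0.0284 < α = 0.05, reject H0; the data support H1.

t = 2.08; reject H0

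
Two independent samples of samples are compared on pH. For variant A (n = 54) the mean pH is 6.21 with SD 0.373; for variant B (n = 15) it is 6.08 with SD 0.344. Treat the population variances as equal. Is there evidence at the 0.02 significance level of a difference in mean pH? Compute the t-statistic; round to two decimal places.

1.21

Let group 1 = variant A, group 2 = variant B. H0: μ_1 = μ_2; H1: μ_1 ≠ μ_2 (two-sample pooled-variance t-test, two-sided).
s_p² = [(54−1)·0.373² + (15−1)·0.344²]/(54+15−2) = 0.134784
t = (6.21 − 6.08)/√[0.134784·(1/54 + 1/15)] = 1.21
df = n₁ + n₂ − 2 = 67
Two-sided p-value ≈ 0.2293
Since p ≈ 0.2293 > α = 0.02, fail to reject H0; the evidence is not statistically significant.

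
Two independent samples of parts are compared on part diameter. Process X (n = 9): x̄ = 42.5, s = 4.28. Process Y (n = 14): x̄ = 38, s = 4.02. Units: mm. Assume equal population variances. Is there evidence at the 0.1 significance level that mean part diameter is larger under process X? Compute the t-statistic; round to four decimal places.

2.5558

Let group 1 = process X, group 2 = process Y. H0: μ_1 = μ_2; H1: μ_1 > μ_2 (two-sample pooled-variance t-test, right-tailed).
s_p² = [(9−1)·4.28² + (14−1)·4.02²]/(9+14−2) = 16.9825
t = (42.5 − 38)/√[16.9825·(1/9 + 1/14)] = 2.5558
df = n₁ + n₂ − 2 = 21
p-value = P(T ≥ 2.5558) ≈ 0.0092
Since p ≈ 0.0092 < α = 0.1, reject H0; the data support H1.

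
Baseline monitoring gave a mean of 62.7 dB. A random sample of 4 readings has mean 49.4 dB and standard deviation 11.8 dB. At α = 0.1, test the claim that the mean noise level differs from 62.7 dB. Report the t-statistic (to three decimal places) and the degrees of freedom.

t = -2.254, df = 3

H0: μ = 62.7; H1: μ ≠ 62.7 (one-sample t-test, two-sided).
t = (x̄ − μ₀)/(s/√n) = (49.4 − 62.7)/(11.8/√4) = -2.254
df = n − 1 = 3
Two-sided p-value ≈ 0.1095
Since p ≈ 0.1095 > α = 0.1, fail to reject H0; the data do not provide sufficient evidence against H0.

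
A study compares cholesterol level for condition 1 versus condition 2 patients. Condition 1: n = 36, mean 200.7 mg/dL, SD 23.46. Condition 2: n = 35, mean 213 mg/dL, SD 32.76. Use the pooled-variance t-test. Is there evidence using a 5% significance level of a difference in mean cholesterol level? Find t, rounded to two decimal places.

Let group 1 = condition 1, group 2 = condition 2. H0: μ_1 = μ_2; H1: μ_1 ≠ μ_2 (two-sample pooled-variance t-test, two-sided).
s_p² = [(36−1)·23.46² + (35−1)·32.76²]/(36+35−2) = 808.006
t = (200.7 − 213)/√[808.006·(1/36 + 1/35)] = -1.82
df = n₁ + n₂ − 2 = 69
Two-sided p-value ≈ 0.0727
Since p ≈ 0.0727 > α = 0.05, fail to reject H0; the data do not provide sufficient evidence against H0.

-1.82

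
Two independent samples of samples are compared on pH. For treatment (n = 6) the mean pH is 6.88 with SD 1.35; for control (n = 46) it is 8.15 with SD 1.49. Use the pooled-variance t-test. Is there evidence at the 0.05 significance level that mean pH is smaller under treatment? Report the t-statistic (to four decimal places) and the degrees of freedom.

Let group 1 = treatment, group 2 = control. H0: μ_1 = μ_2; H1: μ_1 < μ_2 (two-sample pooled-variance t-test, left-tailed).
s_p² = [(6−1)·1.35² + (46−1)·1.49²]/(6+46−2) = 2.18034
t = (6.88 − 8.15)/√[2.18034·(1/6 + 1/46)] = -1.9815
df = n₁ + n₂ − 2 = 50
p-value = P(T ≤ -1.9815) ≈ 0.027
Since p ≈ 0.027 < α = 0.05, reject H0; the evidence is statistically significant.

t = -1.9815, df = 50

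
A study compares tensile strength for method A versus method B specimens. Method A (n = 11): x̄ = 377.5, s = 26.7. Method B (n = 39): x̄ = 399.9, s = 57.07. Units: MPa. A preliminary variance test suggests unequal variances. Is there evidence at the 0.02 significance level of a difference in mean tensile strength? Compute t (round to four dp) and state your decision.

Let group 1 = method A, group 2 = method B. H0: μ_1 = μ_2; H1: μ_1 ≠ μ_2 (Welch's two-sample t-test, two-sided).
t = (x̄_1 − x̄_2)/√(s_1²/n_1 + s_2²/n_2) = (377.5 − 399.9)/√(26.7²/11 + 57.07²/39) = -1.8393
Welch–Satterthwaite df ≈ 36.45
Two-sided p-value ≈ 0.074
Since p ≈ 0.074 > α = 0.02, fail to reject H0; the evidence is not statistically significant.

t = -1.8393; fail to reject H0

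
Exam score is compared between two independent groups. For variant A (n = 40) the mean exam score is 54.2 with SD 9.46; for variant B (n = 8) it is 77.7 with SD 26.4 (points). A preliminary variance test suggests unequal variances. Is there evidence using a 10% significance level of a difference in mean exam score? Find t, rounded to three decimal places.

-2.486

Let group 1 = variant A, group 2 = variant B. H0: μ_1 = μ_2; H1: μ_1 ≠ μ_2 (Welch's two-sample t-test, two-sided).
t = (x̄_1 − x̄_2)/√(s_1²/n_1 + s_2²/n_2) = (54.2 − 77.7)/√(9.46²/40 + 26.4²/8) = -2.486
Welch–Satterthwaite df ≈ 7.36
Two-sided p-value ≈ 0.0402
Since p ≈ 0.0402 < α = 0.1, reject H0; the evidence is statistically significant.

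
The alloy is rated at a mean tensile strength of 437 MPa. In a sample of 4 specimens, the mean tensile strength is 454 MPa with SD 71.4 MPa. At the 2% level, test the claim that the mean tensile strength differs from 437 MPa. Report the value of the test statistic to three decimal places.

H0: μ = 437; H1: μ ≠ 437 (one-sample t-test, two-sided).
t = (x̄ − μ₀)/(s/√n) = (454 − 437)/(71.4/√4) = 0.476
df = n − 1 = 3
Two-sided p-value ≈ 0.6665
Since p ≈ 0.6665 > α = 0.02, fail to reject H0; the evidence is not statistically significant.

0.476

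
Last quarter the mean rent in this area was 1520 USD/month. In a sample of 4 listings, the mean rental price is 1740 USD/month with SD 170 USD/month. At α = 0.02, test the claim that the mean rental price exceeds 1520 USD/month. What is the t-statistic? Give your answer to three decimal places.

H0: μ = 1520; H1: μ > 1520 (one-sample t-test, right-tailed).
t = (x̄ − μ₀)/(s/√n) = (1740 − 1520)/(170/√4) = 2.588
df = n − 1 = 3
p-value = P(T ≥ 2.588) ≈ 0.041
Since p ≈ 0.041 > α = 0.02, fail to reject H0; the evidence is not statistically significant.

2.588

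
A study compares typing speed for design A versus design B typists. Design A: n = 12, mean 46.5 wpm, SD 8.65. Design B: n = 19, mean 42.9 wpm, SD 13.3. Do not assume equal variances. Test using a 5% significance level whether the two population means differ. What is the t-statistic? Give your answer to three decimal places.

0.913

Let group 1 = design A, group 2 = design B. H0: μ_1 = μ_2; H1: μ_1 ≠ μ_2 (Welch's two-sample t-test, two-sided).
t = (x̄_1 − x̄_2)/√(s_1²/n_1 + s_2²/n_2) = (46.5 − 42.9)/√(8.65²/12 + 13.3²/19) = 0.913
Welch–Satterthwaite df ≈ 28.94
Two-sided p-value ≈ 0.369
Since p ≈ 0.369 > α = 0.05, fail to reject H0; the data do not provide sufficient evidence against H0.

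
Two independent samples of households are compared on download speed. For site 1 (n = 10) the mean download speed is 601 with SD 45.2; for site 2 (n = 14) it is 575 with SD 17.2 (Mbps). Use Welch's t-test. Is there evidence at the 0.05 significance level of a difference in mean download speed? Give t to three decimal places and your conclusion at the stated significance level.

t = 1.732; fail to reject H0

Let group 1 = site 1, group 2 = site 2. H0: μ_1 = μ_2; H1: μ_1 ≠ μ_2 (Welch's two-sample t-test, two-sided).
t = (x̄_1 − x̄_2)/√(s_1²/n_1 + s_2²/n_2) = (601 − 575)/√(45.2²/10 + 17.2²/14) = 1.732
Welch–Satterthwaite df ≈ 10.88
Two-sided p-value ≈ 0.112
Since p ≈ 0.112 > α = 0.05, fail to reject H0; the evidence is not statistically significant.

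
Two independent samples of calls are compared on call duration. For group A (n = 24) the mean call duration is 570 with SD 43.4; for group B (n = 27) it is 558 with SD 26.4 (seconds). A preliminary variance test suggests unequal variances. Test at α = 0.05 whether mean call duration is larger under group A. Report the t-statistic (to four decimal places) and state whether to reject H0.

Let group 1 = group A, group 2 = group B. H0: μ_1 = μ_2; H1: μ_1 > μ_2 (Welch's two-sample t-test, right-tailed).
t = (x̄_1 − x̄_2)/√(s_1²/n_1 + s_2²/n_2) = (570 − 558)/√(43.4²/24 + 26.4²/27) = 1.1750
Welch–Satterthwaite df ≈ 37.07
p-value = P(T ≥ 1.1750) ≈ 0.1237
Since p ≈ 0.1237 > α = 0.05, fail to reject H0; the evidence is not statistically significant.

t = 1.1750; fail to reject H0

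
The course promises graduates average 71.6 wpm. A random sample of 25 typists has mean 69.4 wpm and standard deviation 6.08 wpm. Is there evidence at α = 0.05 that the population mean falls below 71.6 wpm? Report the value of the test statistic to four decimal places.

-1.8092

H0: μ = 71.6; H1: μ < 71.6 (one-sample t-test, left-tailed).
t = (x̄ − μ₀)/(s/√n) = (69.4 − 71.6)/(6.08/√25) = -1.8092
df = n − 1 = 24
p-value = P(T ≤ -1.8092) ≈ 0.0415
Since p ≈ 0.0415 < α = 0.05, reject H0; the data support H1.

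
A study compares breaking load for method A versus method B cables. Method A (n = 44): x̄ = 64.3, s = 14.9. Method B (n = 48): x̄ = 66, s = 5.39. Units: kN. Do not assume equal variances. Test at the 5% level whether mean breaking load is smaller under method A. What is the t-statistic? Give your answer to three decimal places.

-0.715

Let group 1 = method A, group 2 = method B. H0: μ_1 = μ_2; H1: μ_1 < μ_2 (Welch's two-sample t-test, left-tailed).
t = (x̄_1 − x̄_2)/√(s_1²/n_1 + s_2²/n_2) = (64.3 − 66)/√(14.9²/44 + 5.39²/48) = -0.715
Welch–Satterthwaite df ≈ 53.23
p-value = P(T ≤ -0.715) ≈ 0.239
Since p ≈ 0.239 > α = 0.05, fail to reject H0; the evidence is not statistically significant.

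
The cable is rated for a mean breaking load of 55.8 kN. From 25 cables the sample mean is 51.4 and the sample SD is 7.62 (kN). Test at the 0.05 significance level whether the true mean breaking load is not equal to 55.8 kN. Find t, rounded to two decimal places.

-2.89

H0: μ = 55.8; H1: μ ≠ 55.8 (one-sample t-test, two-sided).
t = (x̄ − μ₀)/(s/√n) = (51.4 − 55.8)/(7.62/√25) = -2.89
df = n − 1 = 24
Two-sided p-value ≈ 0.0081
Since p ≈ 0.0081 < α = 0.05, reject H0; the data support H1.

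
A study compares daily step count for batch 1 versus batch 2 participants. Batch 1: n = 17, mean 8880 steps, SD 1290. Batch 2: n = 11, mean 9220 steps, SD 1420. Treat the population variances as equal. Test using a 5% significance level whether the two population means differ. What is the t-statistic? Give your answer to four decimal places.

Let group 1 = batch 1, group 2 = batch 2. H0: μ_1 = μ_2; H1: μ_1 ≠ μ_2 (two-sample pooled-variance t-test, two-sided).
s_p² = [(17−1)·1290² + (11−1)·1420²]/(17+11−2) = 1799600
t = (8880 − 9220)/√[1799600·(1/17 + 1/11)] = -0.6550
df = n₁ + n₂ − 2 = 26
Two-sided p-value ≈ 0.5182
Since p ≈ 0.5182 > α = 0.05, fail to reject H0; the data do not provide sufficient evidence against H0.

-0.6550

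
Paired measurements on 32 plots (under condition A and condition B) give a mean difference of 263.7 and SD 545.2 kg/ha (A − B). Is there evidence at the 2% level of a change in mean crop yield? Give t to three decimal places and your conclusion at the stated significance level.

H0: μ_d = 0; H1: μ_d ≠ 0 (paired t-test on the differences, two-sided).
t = d̄/(s_d/√n) = 263.7/(545.2/√32) = 2.736
df = n − 1 = 31
Two-sided p-value ≈ 0.0102
Since p ≈ 0.0102 < α = 0.02, reject H0; the data support H1.

t = 2.736; reject H0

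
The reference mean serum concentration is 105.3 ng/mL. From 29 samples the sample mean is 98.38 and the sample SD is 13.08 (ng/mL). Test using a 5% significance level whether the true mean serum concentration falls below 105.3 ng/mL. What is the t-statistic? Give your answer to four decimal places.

-2.8490

H0: μ = 105.3; H1: μ < 105.3 (one-sample t-test, left-tailed).
t = (x̄ − μ₀)/(s/√n) = (98.38 − 105.3)/(13.08/√29) = -2.8490
df = n − 1 = 28
p-value = P(T ≤ -2.8490) ≈ 0.0041
Since p ≈ 0.0041 < α = 0.05, reject H0; the evidence is statistically significant.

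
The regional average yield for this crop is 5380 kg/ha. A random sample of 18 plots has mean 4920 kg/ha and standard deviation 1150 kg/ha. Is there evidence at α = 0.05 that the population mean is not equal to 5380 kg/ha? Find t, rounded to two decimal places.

H0: μ = 5380; H1: μ ≠ 5380 (one-sample t-test, two-sided).
t = (x̄ − μ₀)/(s/√n) = (4920 − 5380)/(1150/√18) = -1.70
df = n − 1 = 17
Two-sided p-value ≈ 0.1079
Since p ≈ 0.1079 > α = 0.05, fail to reject H0; the data do not provide sufficient evidence against H0.

-1.70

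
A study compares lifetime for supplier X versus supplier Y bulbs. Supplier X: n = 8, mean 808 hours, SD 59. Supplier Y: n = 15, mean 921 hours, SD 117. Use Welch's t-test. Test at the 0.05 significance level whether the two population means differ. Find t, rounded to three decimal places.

-3.078

Let group 1 = supplier X, group 2 = supplier Y. H0: μ_1 = μ_2; H1: μ_1 ≠ μ_2 (Welch's two-sample t-test, two-sided).
t = (x̄_1 − x̄_2)/√(s_1²/n_1 + s_2²/n_2) = (808 − 921)/√(59²/8 + 117²/15) = -3.078
Welch–Satterthwaite df ≈ 20.99
Two-sided p-value ≈ 0.006
Since p ≈ 0.006 < α = 0.05, reject H0; the evidence is statistically significant.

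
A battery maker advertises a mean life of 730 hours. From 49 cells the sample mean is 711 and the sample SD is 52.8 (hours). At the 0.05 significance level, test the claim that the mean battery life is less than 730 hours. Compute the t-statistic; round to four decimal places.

H0: μ = 730; H1: μ < 730 (one-sample t-test, left-tailed).
t = (x̄ − μ₀)/(s/√n) = (711 − 730)/(52.8/√49) = -2.5189
df = n − 1 = 48
p-value = P(T ≤ -2.5189) ≈ 0.0076
Since p ≈ 0.0076 < α = 0.05, reject H0; the data support H1.

-2.5189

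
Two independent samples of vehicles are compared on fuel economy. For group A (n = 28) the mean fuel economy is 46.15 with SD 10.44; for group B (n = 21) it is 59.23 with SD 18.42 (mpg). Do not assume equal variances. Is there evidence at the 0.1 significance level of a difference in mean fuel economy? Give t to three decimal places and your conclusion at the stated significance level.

Let group 1 = group A, group 2 = group B. H0: μ_1 = μ_2; H1: μ_1 ≠ μ_2 (Welch's two-sample t-test, two-sided).
t = (x̄_1 − x̄_2)/√(s_1²/n_1 + s_2²/n_2) = (46.15 − 59.23)/√(10.44²/28 + 18.42²/21) = -2.921
Welch–Satterthwaite df ≈ 29.53
Two-sided p-value ≈ 0.007
Since p ≈ 0.007 < α = 0.1, reject H0; the data support H1.

t = -2.921; reject H0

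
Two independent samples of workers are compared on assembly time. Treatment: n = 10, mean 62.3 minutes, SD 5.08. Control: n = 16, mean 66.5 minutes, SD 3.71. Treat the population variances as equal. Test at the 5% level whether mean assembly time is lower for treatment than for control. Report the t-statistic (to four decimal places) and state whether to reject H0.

Let group 1 = treatment, group 2 = control. H0: μ_1 = μ_2; H1: μ_1 < μ_2 (two-sample pooled-variance t-test, left-tailed).
s_p² = [(10−1)·5.08² + (16−1)·3.71²]/(10+16−2) = 18.28
t = (62.3 − 66.5)/√[18.28·(1/10 + 1/16)] = -2.4369
df = n₁ + n₂ − 2 = 24
p-value = P(T ≤ -2.4369) ≈ 0.011
Since p ≈ 0.011 < α = 0.05, reject H0; the evidence is statistically significant.

t = -2.4369; reject H0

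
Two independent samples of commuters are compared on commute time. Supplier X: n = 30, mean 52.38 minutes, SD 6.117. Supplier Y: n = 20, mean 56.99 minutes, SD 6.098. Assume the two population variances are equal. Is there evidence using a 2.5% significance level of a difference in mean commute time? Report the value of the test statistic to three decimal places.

Let group 1 = supplier X, group 2 = supplier Y. H0: μ_1 = μ_2; H1: μ_1 ≠ μ_2 (two-sample pooled-variance t-test, two-sided).
s_p² = [(30−1)·6.117² + (20−1)·6.098²]/(30+20−2) = 37.3258
t = (52.38 − 56.99)/√[37.3258·(1/30 + 1/20)] = -2.614
df = n₁ + n₂ − 2 = 48
Two-sided p-value ≈ 0.012
Since p ≈ 0.012 < α = 0.025, reject H0; the data support H1.

-2.614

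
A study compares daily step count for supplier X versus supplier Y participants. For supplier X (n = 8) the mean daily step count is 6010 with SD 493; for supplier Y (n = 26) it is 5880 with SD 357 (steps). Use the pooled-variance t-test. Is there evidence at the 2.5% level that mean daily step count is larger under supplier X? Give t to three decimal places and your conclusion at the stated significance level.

Let group 1 = supplier X, group 2 = supplier Y. H0: μ_1 = μ_2; H1: μ_1 > μ_2 (two-sample pooled-variance t-test, right-tailed).
s_p² = [(8−1)·493² + (26−1)·357²]/(8+26−2) = 152736
t = (6010 − 5880)/√[152736·(1/8 + 1/26)] = 0.823
df = n₁ + n₂ − 2 = 32
p-value = P(T ≥ 0.823) ≈ 0.208
Since p ≈ 0.208 > α = 0.025, fail to reject H0; the data do not provide sufficient evidence against H0.

t = 0.823; fail to reject H0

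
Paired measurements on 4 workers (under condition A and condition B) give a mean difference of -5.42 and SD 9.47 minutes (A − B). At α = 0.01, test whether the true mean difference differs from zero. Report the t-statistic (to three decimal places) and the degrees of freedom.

H0: μ_d = 0; H1: μ_d ≠ 0 (paired t-test on the differences, two-sided).
t = d̄/(s_d/√n) = -5.42/(9.47/√4) = -1.145
df = n − 1 = 3
Two-sided p-value ≈ 0.3354
Since p ≈ 0.3354 > α = 0.01, fail to reject H0; the evidence is not statistically significant.

t = -1.145, df = 3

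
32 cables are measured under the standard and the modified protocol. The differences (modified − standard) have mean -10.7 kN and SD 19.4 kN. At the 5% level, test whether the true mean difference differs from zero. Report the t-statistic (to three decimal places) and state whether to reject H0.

H0: μ_d = 0; H1: μ_d ≠ 0 (paired t-test on the differences, two-sided).
t = d̄/(s_d/√n) = -10.7/(19.4/√32) = -3.120
df = n − 1 = 31
Two-sided p-value ≈ 0.004
Since p ≈ 0.004 < α = 0.05, reject H0; the data support H1.

t = -3.120; reject H0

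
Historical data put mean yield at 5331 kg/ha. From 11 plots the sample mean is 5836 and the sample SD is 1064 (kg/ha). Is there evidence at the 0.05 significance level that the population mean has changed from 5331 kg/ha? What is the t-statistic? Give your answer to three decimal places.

H0: μ = 5331; H1: μ ≠ 5331 (one-sample t-test, two-sided).
t = (x̄ − μ₀)/(s/√n) = (5836 − 5331)/(1064/√11) = 1.574
df = n − 1 = 10
Two-sided p-value ≈ 0.1465
Since p ≈ 0.1465 > α = 0.05, fail to reject H0; the data do not provide sufficient evidence against H0.

1.574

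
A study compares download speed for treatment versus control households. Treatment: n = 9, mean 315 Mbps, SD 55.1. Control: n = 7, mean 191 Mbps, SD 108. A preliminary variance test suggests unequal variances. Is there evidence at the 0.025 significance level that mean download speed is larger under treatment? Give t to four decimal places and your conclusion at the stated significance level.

Let group 1 = treatment, group 2 = control. H0: μ_1 = μ_2; H1: μ_1 > μ_2 (Welch's two-sample t-test, right-tailed).
t = (x̄_1 − x̄_2)/√(s_1²/n_1 + s_2²/n_2) = (315 − 191)/√(55.1²/9 + 108²/7) = 2.7702
Welch–Satterthwaite df ≈ 8.42
p-value = P(T ≥ 2.7702) ≈ 0.0116
Since p ≈ 0.0116 < α = 0.025, reject H0; the evidence is statistically significant.

t = 2.7702; reject H0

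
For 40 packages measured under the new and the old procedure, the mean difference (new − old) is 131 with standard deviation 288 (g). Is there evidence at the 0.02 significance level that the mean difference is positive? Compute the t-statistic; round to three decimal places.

H0: μ_d = 0; H1: μ_d > 0 (paired t-test on the differences, right-tailed).
t = d̄/(s_d/√n) = 131/(288/√40) = 2.877
df = n − 1 = 39
p-value = P(T ≥ 2.877) ≈ 0.0032
Since p ≈ 0.0032 < α = 0.02, reject H0; the data support H1.

2.877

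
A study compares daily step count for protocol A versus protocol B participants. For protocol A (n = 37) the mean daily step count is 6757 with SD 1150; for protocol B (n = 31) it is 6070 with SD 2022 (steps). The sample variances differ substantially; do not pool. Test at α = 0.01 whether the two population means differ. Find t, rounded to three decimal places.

1.678

Let group 1 = protocol A, group 2 = protocol B. H0: μ_1 = μ_2; H1: μ_1 ≠ μ_2 (Welch's two-sample t-test, two-sided).
t = (x̄_1 − x̄_2)/√(s_1²/n_1 + s_2²/n_2) = (6757 − 6070)/√(1150²/37 + 2022²/31) = 1.678
Welch–Satterthwaite df ≈ 45.67
Two-sided p-value ≈ 0.1002
Since p ≈ 0.1002 > α = 0.01, fail to reject H0; the evidence is not statistically significant.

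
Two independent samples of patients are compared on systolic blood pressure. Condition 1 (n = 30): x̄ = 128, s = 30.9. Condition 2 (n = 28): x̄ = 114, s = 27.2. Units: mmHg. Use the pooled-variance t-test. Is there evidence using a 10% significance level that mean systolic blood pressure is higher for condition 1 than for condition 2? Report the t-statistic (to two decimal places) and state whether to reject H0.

Let group 1 = condition 1, group 2 = condition 2. H0: μ_1 = μ_2; H1: μ_1 > μ_2 (two-sample pooled-variance t-test, right-tailed).
s_p² = [(30−1)·30.9² + (28−1)·27.2²]/(30+28−2) = 851.164
t = (128 − 114)/√[851.164·(1/30 + 1/28)] = 1.83
df = n₁ + n₂ − 2 = 56
p-value = P(T ≥ 1.83) ≈ 0.0366
Since p ≈ 0.0366 < α = 0.1, reject H0; the evidence is statistically significant.

t = 1.83; reject H0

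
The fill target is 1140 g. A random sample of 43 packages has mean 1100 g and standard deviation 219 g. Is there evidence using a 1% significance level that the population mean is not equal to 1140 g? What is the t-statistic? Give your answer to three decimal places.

H0: μ = 1140; H1: μ ≠ 1140 (one-sample t-test, two-sided).
t = (x̄ − μ₀)/(s/√n) = (1100 − 1140)/(219/√43) = -1.198
df = n − 1 = 42
Two-sided p-value ≈ 0.238
Since p ≈ 0.238 > α = 0.01, fail to reject H0; the data do not provide sufficient evidence against H0.

-1.198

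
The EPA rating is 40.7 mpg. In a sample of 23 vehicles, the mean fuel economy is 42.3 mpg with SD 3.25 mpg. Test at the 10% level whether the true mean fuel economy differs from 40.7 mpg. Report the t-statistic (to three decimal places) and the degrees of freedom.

H0: μ = 40.7; H1: μ ≠ 40.7 (one-sample t-test, two-sided).
t = (x̄ − μ₀)/(s/√n) = (42.3 − 40.7)/(3.25/√23) = 2.361
df = n − 1 = 22
Two-sided p-value ≈ 0.0275
Since p ≈ 0.0275 < α = 0.1, reject H0; the evidence is statistically significant.

t = 2.361, df = 22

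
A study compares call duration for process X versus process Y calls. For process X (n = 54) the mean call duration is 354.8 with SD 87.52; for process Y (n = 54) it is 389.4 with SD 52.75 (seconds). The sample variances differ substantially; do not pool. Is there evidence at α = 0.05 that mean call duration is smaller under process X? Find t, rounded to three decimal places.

-2.488

Let group 1 = process X, group 2 = process Y. H0: μ_1 = μ_2; H1: μ_1 < μ_2 (Welch's two-sample t-test, left-tailed).
t = (x̄_1 − x̄_2)/√(s_1²/n_1 + s_2²/n_2) = (354.8 − 389.4)/√(87.52²/54 + 52.75²/54) = -2.488
Welch–Satterthwaite df ≈ 87.02
p-value = P(T ≤ -2.488) ≈ 0.007
Since p ≈ 0.007 < α = 0.05, reject H0; the data support H1.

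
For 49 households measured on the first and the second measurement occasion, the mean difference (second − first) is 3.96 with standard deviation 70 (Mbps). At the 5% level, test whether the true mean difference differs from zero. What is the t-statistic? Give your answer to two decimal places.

0.40

H0: μ_d = 0; H1: μ_d ≠ 0 (paired t-test on the differences, two-sided).
t = d̄/(s_d/√n) = 3.96/(70/√49) = 0.40
df = n − 1 = 48
Two-sided p-value ≈ 0.6939
Since p ≈ 0.6939 > α = 0.05, fail to reject H0; the data do not provide sufficient evidence against H0.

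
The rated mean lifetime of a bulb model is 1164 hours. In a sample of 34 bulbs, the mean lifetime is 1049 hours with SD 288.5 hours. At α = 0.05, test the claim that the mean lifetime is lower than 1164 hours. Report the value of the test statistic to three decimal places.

H0: μ = 1164; H1: μ < 1164 (one-sample t-test, left-tailed).
t = (x̄ − μ₀)/(s/√n) = (1049 − 1164)/(288.5/√34) = -2.324
df = n − 1 = 33
p-value = P(T ≤ -2.324) ≈ 0.0132
Since p ≈ 0.0132 < α = 0.05, reject H0; the data support H1.

-2.324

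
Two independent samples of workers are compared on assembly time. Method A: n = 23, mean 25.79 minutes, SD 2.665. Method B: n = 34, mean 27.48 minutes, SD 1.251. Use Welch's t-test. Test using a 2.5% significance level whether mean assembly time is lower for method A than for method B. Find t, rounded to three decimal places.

-2.837

Let group 1 = method A, group 2 = method B. H0: μ_1 = μ_2; H1: μ_1 < μ_2 (Welch's two-sample t-test, left-tailed).
t = (x̄_1 − x̄_2)/√(s_1²/n_1 + s_2²/n_2) = (25.79 − 27.48)/√(2.665²/23 + 1.251²/34) = -2.837
Welch–Satterthwaite df ≈ 28.62
p-value = P(T ≤ -2.837) ≈ 0.0041
Since p ≈ 0.0041 < α = 0.025, reject H0; the data support H1.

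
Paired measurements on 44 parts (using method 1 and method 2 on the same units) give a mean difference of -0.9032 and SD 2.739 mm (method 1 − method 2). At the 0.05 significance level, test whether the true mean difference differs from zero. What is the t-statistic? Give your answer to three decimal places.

-2.187

H0: μ_d = 0; H1: μ_d ≠ 0 (paired t-test on the differences, two-sided).
t = d̄/(s_d/√n) = -0.9032/(2.739/√44) = -2.187
df = n − 1 = 43
Two-sided p-value ≈ 0.0342
Since p ≈ 0.0342 < α = 0.05, reject H0; the data support H1.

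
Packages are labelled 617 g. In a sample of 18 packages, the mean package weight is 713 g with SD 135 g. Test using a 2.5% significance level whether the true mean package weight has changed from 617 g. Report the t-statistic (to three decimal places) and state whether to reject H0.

t = 3.017; reject H0

H0: μ = 617; H1: μ ≠ 617 (one-sample t-test, two-sided).
t = (x̄ − μ₀)/(s/√n) = (713 − 617)/(135/√18) = 3.017
df = n − 1 = 17
Two-sided p-value ≈ 0.008
Since p ≈ 0.008 < α = 0.025, reject H0; the data support H1.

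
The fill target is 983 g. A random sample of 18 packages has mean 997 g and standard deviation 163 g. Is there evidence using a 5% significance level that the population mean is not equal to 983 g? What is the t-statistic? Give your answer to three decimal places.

0.364

H0: μ = 983; H1: μ ≠ 983 (one-sample t-test, two-sided).
t = (x̄ − μ₀)/(s/√n) = (997 − 983)/(163/√18) = 0.364
df = n − 1 = 17
Two-sided p-value ≈ 0.720
Since p ≈ 0.720 > α = 0.05, fail to reject H0; the evidence is not statistically significant.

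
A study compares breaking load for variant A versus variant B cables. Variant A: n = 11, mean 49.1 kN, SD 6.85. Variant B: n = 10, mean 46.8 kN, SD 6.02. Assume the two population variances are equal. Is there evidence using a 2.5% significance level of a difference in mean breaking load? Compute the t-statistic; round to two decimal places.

Let group 1 = variant A, group 2 = variant B. H0: μ_1 = μ_2; H1: μ_1 ≠ μ_2 (two-sample pooled-variance t-test, two-sided).
s_p² = [(11−1)·6.85² + (10−1)·6.02²]/(11+10−2) = 41.8626
t = (49.1 − 46.8)/√[41.8626·(1/11 + 1/10)] = 0.81
df = n₁ + n₂ − 2 = 19
Two-sided p-value ≈ 0.4260
Since p ≈ 0.4260 > α = 0.025, fail to reject H0; the evidence is not statistically significant.

0.81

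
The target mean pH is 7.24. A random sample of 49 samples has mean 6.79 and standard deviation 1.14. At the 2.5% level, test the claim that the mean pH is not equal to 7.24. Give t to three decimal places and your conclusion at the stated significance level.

t = -2.763; reject H0

H0: μ = 7.24; H1: μ ≠ 7.24 (one-sample t-test, two-sided).
t = (x̄ − μ₀)/(s/√n) = (6.79 − 7.24)/(1.14/√49) = -2.763
df = n − 1 = 48
Two-sided p-value ≈ 0.0081
Since p ≈ 0.0081 < α = 0.025, reject H0; the data support H1.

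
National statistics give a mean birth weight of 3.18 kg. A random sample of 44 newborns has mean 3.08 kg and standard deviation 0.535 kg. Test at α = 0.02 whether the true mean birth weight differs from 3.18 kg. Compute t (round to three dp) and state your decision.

H0: μ = 3.18; H1: μ ≠ 3.18 (one-sample t-test, two-sided).
t = (x̄ − μ₀)/(s/√n) = (3.08 − 3.18)/(0.535/√44) = -1.240
df = n − 1 = 43
Two-sided p-value ≈ 0.2218
Since p ≈ 0.2218 > α = 0.02, fail to reject H0; the data do not provide sufficient evidence against H0.

t = -1.240; fail to reject H0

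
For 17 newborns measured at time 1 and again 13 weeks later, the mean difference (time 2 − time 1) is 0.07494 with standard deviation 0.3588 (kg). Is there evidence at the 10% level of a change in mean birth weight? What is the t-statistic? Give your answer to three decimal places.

H0: μ_d = 0; H1: μ_d ≠ 0 (paired t-test on the differences, two-sided).
t = d̄/(s_d/√n) = 0.07494/(0.3588/√17) = 0.861
df = n − 1 = 16
Two-sided p-value ≈ 0.402
Since p ≈ 0.402 > α = 0.1, fail to reject H0; the evidence is not statistically significant.

0.861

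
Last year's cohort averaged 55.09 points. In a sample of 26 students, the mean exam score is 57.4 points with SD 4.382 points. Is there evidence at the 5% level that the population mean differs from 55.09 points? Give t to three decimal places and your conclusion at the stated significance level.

H0: μ = 55.09; H1: μ ≠ 55.09 (one-sample t-test, two-sided).
t = (x̄ − μ₀)/(s/√n) = (57.4 − 55.09)/(4.382/√26) = 2.688
df = n − 1 = 25
Two-sided p-value ≈ 0.013
Since p ≈ 0.013 < α = 0.05, reject H0; the evidence is statistically significant.

t = 2.688; reject H0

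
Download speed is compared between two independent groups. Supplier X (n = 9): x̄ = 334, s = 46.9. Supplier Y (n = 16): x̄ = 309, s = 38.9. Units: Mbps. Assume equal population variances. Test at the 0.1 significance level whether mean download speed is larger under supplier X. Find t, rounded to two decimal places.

Let group 1 = supplier X, group 2 = supplier Y. H0: μ_1 = μ_2; H1: μ_1 > μ_2 (two-sample pooled-variance t-test, right-tailed).
s_p² = [(9−1)·46.9² + (16−1)·38.9²]/(9+16−2) = 1751.96
t = (334 − 309)/√[1751.96·(1/9 + 1/16)] = 1.43
df = n₁ + n₂ − 2 = 23
p-value = P(T ≥ 1.43) ≈ 0.083
Since p ≈ 0.083 < α = 0.1, reject H0; the evidence is statistically significant.

1.43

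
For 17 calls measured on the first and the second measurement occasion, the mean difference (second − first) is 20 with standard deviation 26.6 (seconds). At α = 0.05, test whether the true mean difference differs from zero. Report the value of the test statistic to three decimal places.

3.100

H0: μ_d = 0; H1: μ_d ≠ 0 (paired t-test on the differences, two-sided).
t = d̄/(s_d/√n) = 20/(26.6/√17) = 3.100
df = n − 1 = 16
Two-sided p-value ≈ 0.0069
Since p ≈ 0.0069 < α = 0.05, reject H0; the evidence is statistically significant.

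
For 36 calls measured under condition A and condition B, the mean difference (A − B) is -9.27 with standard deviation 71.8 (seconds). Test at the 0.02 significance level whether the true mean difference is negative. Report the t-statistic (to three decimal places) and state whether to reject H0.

H0: μ_d = 0; H1: μ_d < 0 (paired t-test on the differences, left-tailed).
t = d̄/(s_d/√n) = -9.27/(71.8/√36) = -0.775
df = n − 1 = 35
p-value = P(T ≤ -0.775) ≈ 0.2219
Since p ≈ 0.2219 > α = 0.02, fail to reject H0; the evidence is not statistically significant.

t = -0.775; fail to reject H0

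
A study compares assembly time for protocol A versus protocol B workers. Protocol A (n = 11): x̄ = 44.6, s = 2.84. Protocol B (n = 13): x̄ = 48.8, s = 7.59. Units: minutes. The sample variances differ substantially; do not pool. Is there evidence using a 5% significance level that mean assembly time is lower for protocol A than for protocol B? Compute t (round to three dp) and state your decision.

t = -1.848; reject H0

Let group 1 = protocol A, group 2 = protocol B. H0: μ_1 = μ_2; H1: μ_1 < μ_2 (Welch's two-sample t-test, left-tailed).
t = (x̄_1 − x̄_2)/√(s_1²/n_1 + s_2²/n_2) = (44.6 − 48.8)/√(2.84²/11 + 7.59²/13) = -1.848
Welch–Satterthwaite df ≈ 15.78
p-value = P(T ≤ -1.848) ≈ 0.042
Since p ≈ 0.042 < α = 0.05, reject H0; the data support H1.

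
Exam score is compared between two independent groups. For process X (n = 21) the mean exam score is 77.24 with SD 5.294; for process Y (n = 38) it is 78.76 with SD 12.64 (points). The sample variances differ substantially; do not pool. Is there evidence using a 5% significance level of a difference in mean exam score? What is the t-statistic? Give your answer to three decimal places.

-0.646

Let group 1 = process X, group 2 = process Y. H0: μ_1 = μ_2; H1: μ_1 ≠ μ_2 (Welch's two-sample t-test, two-sided).
t = (x̄_1 − x̄_2)/√(s_1²/n_1 + s_2²/n_2) = (77.24 − 78.76)/√(5.294²/21 + 12.64²/38) = -0.646
Welch–Satterthwaite df ≈ 54.13
Two-sided p-value ≈ 0.5211
Since p ≈ 0.5211 > α = 0.05, fail to reject H0; the data do not provide sufficient evidence against H0.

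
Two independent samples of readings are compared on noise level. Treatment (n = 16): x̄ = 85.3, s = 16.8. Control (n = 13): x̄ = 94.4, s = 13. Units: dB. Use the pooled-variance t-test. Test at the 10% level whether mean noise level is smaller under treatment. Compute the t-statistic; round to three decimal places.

-1.600

Let group 1 = treatment, group 2 = control. H0: μ_1 = μ_2; H1: μ_1 < μ_2 (two-sample pooled-variance t-test, left-tailed).
s_p² = [(16−1)·16.8² + (13−1)·13²]/(16+13−2) = 231.911
t = (85.3 − 94.4)/√[231.911·(1/16 + 1/13)] = -1.600
df = n₁ + n₂ − 2 = 27
p-value = P(T ≤ -1.600) ≈ 0.0606
Since p ≈ 0.0606 < α = 0.1, reject H0; the evidence is statistically significant.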